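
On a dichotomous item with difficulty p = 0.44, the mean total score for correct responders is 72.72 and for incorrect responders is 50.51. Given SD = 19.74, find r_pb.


q = 1 - p = 0.56
rpb = ((M1 - M0) / SD) * sqrt(p * q)
rpb = ((72.72 - 50.51) / 19.74) * sqrt(0.44 * 0.56)
rpb = 0.5585

0.5585


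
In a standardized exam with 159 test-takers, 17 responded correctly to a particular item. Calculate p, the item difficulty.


Item difficulty p = number correct / total examinees
p = 17 / 159
p = 0.1069

0.1069


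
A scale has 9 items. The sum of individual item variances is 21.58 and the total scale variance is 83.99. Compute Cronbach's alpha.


alpha = (k/(k-1)) * (1 - sum(si^2)/s_total^2)
= (9/8) * (1 - 21.58/83.99)
alpha = 0.8359

0.8359


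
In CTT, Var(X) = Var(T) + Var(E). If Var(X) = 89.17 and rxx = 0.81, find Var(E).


var_true = rxx * var_obs = 0.81 * 89.17 = 72.2277
var_error = var_obs - var_true
var_error = 89.17 - 72.2277
var_error = 16.9423

16.9423


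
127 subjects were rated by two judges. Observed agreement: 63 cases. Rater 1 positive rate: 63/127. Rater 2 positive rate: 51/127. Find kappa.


P_o = 63/127 = 0.496063
P_e = (63*51 + 64*76) / 16129 = 0.500775
kappa = (P_o - P_e) / (1 - P_e)
kappa = (0.496063 - 0.500775) / (1 - 0.500775)
kappa = -0.0094

-0.0094


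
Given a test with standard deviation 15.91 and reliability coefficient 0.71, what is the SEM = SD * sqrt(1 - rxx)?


SEM = SD * sqrt(1 - rxx)
SEM = 15.91 * sqrt(1 - 0.71)
SEM = 15.91 * sqrt(0.29) = 15.91 * 0.538516
SEM = 8.5678

8.5678


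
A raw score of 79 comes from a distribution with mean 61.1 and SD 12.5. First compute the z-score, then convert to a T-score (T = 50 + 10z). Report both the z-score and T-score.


z = (X - mean) / SD = (79 - 61.1) / 12.5
z = 17.9 / 12.5
z = 1.432
T-score = T = 50 + 10z
Carry z at full precision (z = 17.9 / 12.5) into the conversion:
T-score = 50 + 10 * (17.9 / 12.5) = 50 + 179 / 12.5
T-score = 50 + 14.32
T-score = 64.32

64.32


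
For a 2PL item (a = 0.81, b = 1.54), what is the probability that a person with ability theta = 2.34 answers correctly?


a*(theta - b) = 0.81 * (2.34 - 1.54) = 0.648
exp(-0.648) = 0.5231
P = 1 / (1 + 0.5231)
P = 0.6566

0.6566


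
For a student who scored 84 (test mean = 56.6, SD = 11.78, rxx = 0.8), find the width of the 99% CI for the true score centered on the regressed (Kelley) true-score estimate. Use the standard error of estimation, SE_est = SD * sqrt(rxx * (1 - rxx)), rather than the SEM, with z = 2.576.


True score estimate = 0.8*84 + 0.2*56.6 = 78.52
SE_est = SD * sqrt(rxx * (1 - rxx)) = 11.78 * sqrt(0.8 * 0.2) = 11.78 * sqrt(0.16) = 4.712
CI = T_est +/- z * SE_est, so width = 2 * z * SE_est = 2 * 2.576 * 4.712
Width = 24.2762

24.2762


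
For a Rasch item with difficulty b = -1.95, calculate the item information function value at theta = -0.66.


P = 1/(1+exp(-(-0.66--1.95))) = 0.7841
I = P*(1-P) = 0.7841 * 0.2159
I = 0.1693

0.1693


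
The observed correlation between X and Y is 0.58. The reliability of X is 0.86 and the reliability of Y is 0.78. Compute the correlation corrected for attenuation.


r_corrected = rxy / sqrt(rxx * ryy)
= 0.58 / sqrt(0.86 * 0.78)
= 0.58 / sqrt(0.6708)
= 0.58 / 0.819024
r_corrected = 0.7082

0.7082


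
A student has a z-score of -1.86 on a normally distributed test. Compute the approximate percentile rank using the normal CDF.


CDF(z) = 0.5 * (1 + erf(z/sqrt(2)))
erf(-1.3152) = -0.9371
CDF = 0.0314
Percentile rank = 0.0314 * 100 = 3.14

3.14


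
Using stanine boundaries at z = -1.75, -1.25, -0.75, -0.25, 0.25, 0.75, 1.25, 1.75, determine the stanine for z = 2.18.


Stanine boundaries: [-1.75, -1.25, -0.75, -0.25, 0.25, 0.75, 1.25, 1.75]
z = 2.18
Check each boundary:
  z >= -1.75 -> could be stanine 2
  z >= -1.25 -> could be stanine 3
  z >= -0.75 -> could be stanine 4
  z >= -0.25 -> could be stanine 5
  z >= 0.25 -> could be stanine 6
  z >= 0.75 -> could be stanine 7
  z >= 1.25 -> could be stanine 8
  z >= 1.75 -> could be stanine 9
Highest qualifying boundary gives stanine = 9

9


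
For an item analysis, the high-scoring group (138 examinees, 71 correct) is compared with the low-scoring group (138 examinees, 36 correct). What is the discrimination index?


p_upper = 71/138 = 0.5145
p_lower = 36/138 = 0.2609
D = 0.5145 - 0.2609 = 0.2536

0.2536


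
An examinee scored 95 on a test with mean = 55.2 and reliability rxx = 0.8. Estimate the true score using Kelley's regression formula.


T_est = rxx * X + (1 - rxx) * mean
T_est = 0.8 * 95 + 0.2 * 55.2
T_est = 76.0 + 11.04
T_est = 87.04

87.04


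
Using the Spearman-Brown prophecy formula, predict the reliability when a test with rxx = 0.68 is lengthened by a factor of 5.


r_new = (n * rxx) / (1 + (n-1) * rxx)
r_new = (5 * 0.68) / (1 + 4 * 0.68)
r_new = 3.4 / 3.72
r_new = 0.914

0.914


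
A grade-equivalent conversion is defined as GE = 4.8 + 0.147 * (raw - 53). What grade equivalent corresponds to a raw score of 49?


raw - median = 49 - 53 = -4
slope * diff = 0.147 * -4 = -0.588
GE = 4.8 + -0.588
GE = 4.212

4.212


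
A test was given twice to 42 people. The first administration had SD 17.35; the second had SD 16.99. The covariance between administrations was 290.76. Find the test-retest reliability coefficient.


r = cov(X,Y) / (SD_X * SD_Y)
r = 290.76 / (17.35 * 16.99)
r = 290.76 / 294.7765
r = 0.9864

0.9864


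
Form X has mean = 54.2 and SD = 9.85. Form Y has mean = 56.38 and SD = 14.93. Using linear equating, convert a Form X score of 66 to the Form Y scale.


slope = SD_Y / SD_X = 14.93 / 9.85 ~ 1.5157
intercept = mean_Y - slope * mean_X = 56.38 - (14.93 / 9.85) * 54.2 ~ -25.7729
Y = slope * X + intercept. To avoid rounding drift from the rounded slope/intercept, evaluate the equivalent form Y = mean_Y + SD_Y * (X - mean_X) / SD_X at full precision:
Y = 56.38 + 14.93 * (66 - 54.2) / 9.85
Y = 56.38 + 14.93 * 11.8 / 9.85
Y = 56.38 + 176.174 / 9.85
Y = 56.38 + 17.8857
Y = 74.2657

74.2657


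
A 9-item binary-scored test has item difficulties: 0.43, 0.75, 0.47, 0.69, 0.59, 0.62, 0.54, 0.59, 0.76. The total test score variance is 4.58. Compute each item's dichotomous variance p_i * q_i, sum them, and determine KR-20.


For each item, compute p_i * q_i:
  Item 1: 0.43 * 0.57 = 0.2451
  Item 2: 0.75 * 0.25 = 0.1875
  Item 3: 0.47 * 0.53 = 0.2491
  Item 4: 0.69 * 0.31 = 0.2139
  Item 5: 0.59 * 0.41 = 0.2419
  Item 6: 0.62 * 0.38 = 0.2356
  Item 7: 0.54 * 0.46 = 0.2484
  Item 8: 0.59 * 0.41 = 0.2419
  Item 9: 0.76 * 0.24 = 0.1824
Sum(p_i * q_i) = 0.2451 + 0.1875 + 0.2491 + 0.2139 + 0.2419 + 0.2356 + 0.2484 + 0.2419 + 0.1824 = 2.0458
KR-20 = (k/(k-1)) * (1 - Sum(p_i*q_i) / Var_total)
= (9/8) * (1 - 2.0458/4.58)
= 1.125 * 0.5533
KR-20 = 0.6225

0.6225


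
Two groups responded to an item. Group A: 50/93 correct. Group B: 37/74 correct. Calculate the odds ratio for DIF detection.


Odds_A = 50/43 = 1.1628
Odds_B = 37/37 = 1.0
OR = Odds_A / Odds_B = 1.1628 / 1.0
Exactly, OR = (50 * 37) / (43 * 37) = 1850 / 1591
OR = 1.1628

1.1628


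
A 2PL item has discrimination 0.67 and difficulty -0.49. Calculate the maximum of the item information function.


For 2PL, max info at theta = b = -0.49
I_max = a^2 / 4 = 0.67^2 / 4
= 0.4489 / 4
I_max = 0.1122

0.1122


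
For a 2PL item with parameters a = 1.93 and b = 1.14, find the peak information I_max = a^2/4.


For 2PL, max info at theta = b = 1.14
I_max = a^2 / 4 = 1.93^2 / 4
= 3.7249 / 4
I_max = 0.9312

0.9312


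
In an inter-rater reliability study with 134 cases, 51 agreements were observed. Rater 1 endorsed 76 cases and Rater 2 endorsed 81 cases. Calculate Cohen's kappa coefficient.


P_o = 51/134 = 0.380597
P_e = (76*81 + 58*53) / 17956 = 0.514034
kappa = (P_o - P_e) / (1 - P_e)
kappa = (0.380597 - 0.514034) / (1 - 0.514034)
kappa = -0.2746

-0.2746


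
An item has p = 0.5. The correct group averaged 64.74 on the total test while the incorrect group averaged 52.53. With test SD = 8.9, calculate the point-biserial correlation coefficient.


q = 1 - p = 0.5
rpb = ((M1 - M0) / SD) * sqrt(p * q)
rpb = ((64.74 - 52.53) / 8.9) * sqrt(0.5 * 0.5)
rpb = 0.686

0.686


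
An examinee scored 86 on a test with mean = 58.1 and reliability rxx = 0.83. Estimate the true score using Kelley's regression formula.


T_est = rxx * X + (1 - rxx) * mean
T_est = 0.83 * 86 + 0.17 * 58.1
T_est = 71.38 + 9.877
T_est = 81.257

81.257


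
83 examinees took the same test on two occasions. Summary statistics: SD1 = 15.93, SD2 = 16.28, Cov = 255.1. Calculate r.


r = cov(X,Y) / (SD_X * SD_Y)
r = 255.1 / (15.93 * 16.28)
r = 255.1 / 259.3404
r = 0.9836

0.9836


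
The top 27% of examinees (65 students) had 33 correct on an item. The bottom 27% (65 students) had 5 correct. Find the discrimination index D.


p_upper = 33/65 = 0.5077
p_lower = 5/65 = 0.0769
D = 0.5077 - 0.0769 = 0.4308

0.4308


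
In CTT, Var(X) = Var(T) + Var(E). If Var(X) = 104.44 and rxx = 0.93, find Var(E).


var_true = rxx * var_obs = 0.93 * 104.44 = 97.1292
var_error = var_obs - var_true
var_error = 104.44 - 97.1292
var_error = 7.3108

7.3108


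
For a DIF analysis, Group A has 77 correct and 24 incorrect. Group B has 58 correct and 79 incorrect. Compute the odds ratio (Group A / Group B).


Odds_A = 77/24 = 3.2083
Odds_B = 58/79 = 0.7342
OR = Odds_A / Odds_B = 3.2083 / 0.7342
Exactly, OR = (77 * 79) / (24 * 58) = 6083 / 1392
OR = 4.37

4.37


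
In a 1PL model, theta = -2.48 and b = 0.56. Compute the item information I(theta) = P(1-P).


P = 1/(1+exp(-(-2.48-0.56))) = 0.0457
I = P*(1-P) = 0.0457 * 0.9543
I = 0.0436

0.0436


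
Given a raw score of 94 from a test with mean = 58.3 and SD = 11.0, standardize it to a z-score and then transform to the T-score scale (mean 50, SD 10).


z = (X - mean) / SD = (94 - 58.3) / 11.0
z = 35.7 / 11.0
z = 3.2455
T-score = T = 50 + 10z
Carry z at full precision (z = 35.7 / 11.0) into the conversion:
T-score = 50 + 10 * (35.7 / 11.0) = 50 + 357 / 11.0
T-score = 50 + 32.4545
T-score = 82.4545

82.4545


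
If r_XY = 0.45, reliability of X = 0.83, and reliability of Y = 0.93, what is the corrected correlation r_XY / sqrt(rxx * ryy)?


r_corrected = rxy / sqrt(rxx * ryy)
= 0.45 / sqrt(0.83 * 0.93)
= 0.45 / sqrt(0.7719)
= 0.45 / 0.878578
r_corrected = 0.5122

0.5122


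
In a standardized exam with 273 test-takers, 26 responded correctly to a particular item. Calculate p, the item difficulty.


Item difficulty p = number correct / total examinees
p = 26 / 273
p = 0.0952

0.0952


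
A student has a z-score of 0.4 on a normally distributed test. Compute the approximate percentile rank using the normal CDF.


CDF(z) = 0.5 * (1 + erf(z/sqrt(2)))
erf(0.2828) = 0.3108
CDF = 0.6554
Percentile rank = 0.6554 * 100 = 65.54

65.54


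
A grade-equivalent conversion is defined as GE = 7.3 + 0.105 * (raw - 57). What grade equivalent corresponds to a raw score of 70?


raw - median = 70 - 57 = 13
slope * diff = 0.105 * 13 = 1.365
GE = 7.3 + 1.365
GE = 8.665

8.665


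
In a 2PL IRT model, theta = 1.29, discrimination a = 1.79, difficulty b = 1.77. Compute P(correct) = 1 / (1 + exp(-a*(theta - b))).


a*(theta - b) = 1.79 * (1.29 - 1.77) = -0.8592
exp(--0.8592) = 2.3613
P = 1 / (1 + 2.3613)
P = 0.2975

0.2975


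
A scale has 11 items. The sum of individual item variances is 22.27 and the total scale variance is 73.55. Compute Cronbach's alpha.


alpha = (k/(k-1)) * (1 - sum(si^2)/s_total^2)
= (11/10) * (1 - 22.27/73.55)
alpha = 0.7669

0.7669


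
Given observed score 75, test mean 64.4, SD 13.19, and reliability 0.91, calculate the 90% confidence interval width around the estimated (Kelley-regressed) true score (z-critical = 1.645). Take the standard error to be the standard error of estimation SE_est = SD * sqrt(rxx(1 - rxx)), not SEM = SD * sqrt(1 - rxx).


True score estimate = 0.91*75 + 0.09*64.4 = 74.046
SE_est = SD * sqrt(rxx * (1 - rxx)) = 13.19 * sqrt(0.91 * 0.09) = 13.19 * sqrt(0.0819) = 3.774737
CI = T_est +/- z * SE_est, so width = 2 * z * SE_est = 2 * 1.645 * 3.774737
Width = 12.4189

12.4189


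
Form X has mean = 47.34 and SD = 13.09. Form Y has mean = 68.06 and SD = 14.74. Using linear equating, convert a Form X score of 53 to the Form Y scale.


slope = SD_Y / SD_X = 14.74 / 13.09 ~ 1.1261
intercept = mean_Y - slope * mean_X = 68.06 - (14.74 / 13.09) * 47.34 ~ 14.7528
Y = slope * X + intercept. To avoid rounding drift from the rounded slope/intercept, evaluate the equivalent form Y = mean_Y + SD_Y * (X - mean_X) / SD_X at full precision:
Y = 68.06 + 14.74 * (53 - 47.34) / 13.09
Y = 68.06 + 14.74 * 5.66 / 13.09
Y = 68.06 + 83.4284 / 13.09
Y = 68.06 + 6.3734
Y = 74.4334

74.4334


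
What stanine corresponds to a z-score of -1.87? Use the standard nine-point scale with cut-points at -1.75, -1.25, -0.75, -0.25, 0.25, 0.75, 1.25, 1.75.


Stanine boundaries: [-1.75, -1.25, -0.75, -0.25, 0.25, 0.75, 1.25, 1.75]
z = -1.87
Check each boundary:
  z < -1.75
  z < -1.25
  z < -0.75
  z < -0.25
  z < 0.25
  z < 0.75
  z < 1.25
  z < 1.75
Highest qualifying boundary gives stanine = 1

1


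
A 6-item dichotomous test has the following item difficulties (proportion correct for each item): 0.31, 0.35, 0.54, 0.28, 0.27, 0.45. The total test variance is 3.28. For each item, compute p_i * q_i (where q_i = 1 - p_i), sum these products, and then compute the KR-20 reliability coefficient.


For each item, compute p_i * q_i:
  Item 1: 0.31 * 0.69 = 0.2139
  Item 2: 0.35 * 0.65 = 0.2275
  Item 3: 0.54 * 0.46 = 0.2484
  Item 4: 0.28 * 0.72 = 0.2016
  Item 5: 0.27 * 0.73 = 0.1971
  Item 6: 0.45 * 0.55 = 0.2475
Sum(p_i * q_i) = 0.2139 + 0.2275 + 0.2484 + 0.2016 + 0.1971 + 0.2475 = 1.336
KR-20 = (k/(k-1)) * (1 - Sum(p_i*q_i) / Var_total)
= (6/5) * (1 - 1.336/3.28)
= 1.2 * 0.5927
KR-20 = 0.7112

0.7112


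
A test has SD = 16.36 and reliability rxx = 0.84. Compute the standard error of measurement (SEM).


SEM = SD * sqrt(1 - rxx)
SEM = 16.36 * sqrt(1 - 0.84)
SEM = 16.36 * sqrt(0.16) = 16.36 * 0.4
SEM = 6.544

6.544


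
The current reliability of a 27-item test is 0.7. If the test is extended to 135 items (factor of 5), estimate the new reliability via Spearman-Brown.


r_new = (n * rxx) / (1 + (n-1) * rxx)
r_new = (5 * 0.7) / (1 + 4 * 0.7)
r_new = 3.5 / 3.8
r_new = 0.9211

0.9211


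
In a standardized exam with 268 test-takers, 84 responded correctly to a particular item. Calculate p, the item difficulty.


Item difficulty p = number correct / total examinees
p = 84 / 268
p = 0.3134

0.3134


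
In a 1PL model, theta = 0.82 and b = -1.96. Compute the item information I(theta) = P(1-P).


P = 1/(1+exp(-(0.82--1.96))) = 0.9416
I = P*(1-P) = 0.9416 * 0.0584
I = 0.055

0.055


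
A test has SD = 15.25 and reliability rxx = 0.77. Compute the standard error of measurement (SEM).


SEM = SD * sqrt(1 - rxx)
SEM = 15.25 * sqrt(1 - 0.77)
SEM = 15.25 * sqrt(0.23) = 15.25 * 0.479583
SEM = 7.3136

7.3136


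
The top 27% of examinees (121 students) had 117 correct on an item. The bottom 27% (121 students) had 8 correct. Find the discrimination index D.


p_upper = 117/121 = 0.9669
p_lower = 8/121 = 0.0661
D = 0.9669 - 0.0661 = 0.9008

0.9008


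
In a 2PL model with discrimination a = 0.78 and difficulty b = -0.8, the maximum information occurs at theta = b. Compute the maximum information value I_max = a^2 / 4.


For 2PL, max info at theta = b = -0.8
I_max = a^2 / 4 = 0.78^2 / 4
= 0.6084 / 4
I_max = 0.1521

0.1521


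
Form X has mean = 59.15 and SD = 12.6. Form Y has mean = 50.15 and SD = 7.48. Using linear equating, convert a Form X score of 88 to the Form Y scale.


slope = SD_Y / SD_X = 7.48 / 12.6 ~ 0.5937
intercept = mean_Y - slope * mean_X = 50.15 - (7.48 / 12.6) * 59.15 ~ 15.0356
Y = slope * X + intercept. To avoid rounding drift from the rounded slope/intercept, evaluate the equivalent form Y = mean_Y + SD_Y * (X - mean_X) / SD_X at full precision:
Y = 50.15 + 7.48 * (88 - 59.15) / 12.6
Y = 50.15 + 7.48 * 28.85 / 12.6
Y = 50.15 + 215.798 / 12.6
Y = 50.15 + 17.1268
Y = 67.2768

67.2768


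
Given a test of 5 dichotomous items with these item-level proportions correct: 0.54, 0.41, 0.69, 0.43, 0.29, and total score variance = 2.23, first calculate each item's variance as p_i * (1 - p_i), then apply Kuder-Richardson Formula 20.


For each item, compute p_i * q_i:
  Item 1: 0.54 * 0.46 = 0.2484
  Item 2: 0.41 * 0.59 = 0.2419
  Item 3: 0.69 * 0.31 = 0.2139
  Item 4: 0.43 * 0.57 = 0.2451
  Item 5: 0.29 * 0.71 = 0.2059
Sum(p_i * q_i) = 0.2484 + 0.2419 + 0.2139 + 0.2451 + 0.2059 = 1.1552
KR-20 = (k/(k-1)) * (1 - Sum(p_i*q_i) / Var_total)
= (5/4) * (1 - 1.1552/2.23)
= 1.25 * 0.482
KR-20 = 0.6025

0.6025


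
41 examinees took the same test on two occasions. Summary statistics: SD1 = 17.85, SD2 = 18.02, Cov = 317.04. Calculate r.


r = cov(X,Y) / (SD_X * SD_Y)
r = 317.04 / (17.85 * 18.02)
r = 317.04 / 321.657
r = 0.9856

0.9856


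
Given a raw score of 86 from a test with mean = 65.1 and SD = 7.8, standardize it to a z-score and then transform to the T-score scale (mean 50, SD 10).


z = (X - mean) / SD = (86 - 65.1) / 7.8
z = 20.9 / 7.8
z = 2.6795
T-score = T = 50 + 10z
Carry z at full precision (z = 20.9 / 7.8) into the conversion:
T-score = 50 + 10 * (20.9 / 7.8) = 50 + 209 / 7.8
T-score = 50 + 26.7949
T-score = 76.7949

76.7949


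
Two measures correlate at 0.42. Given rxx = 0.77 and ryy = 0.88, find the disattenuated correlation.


r_corrected = rxy / sqrt(rxx * ryy)
= 0.42 / sqrt(0.77 * 0.88)
= 0.42 / sqrt(0.6776)
= 0.42 / 0.823165
r_corrected = 0.5102

0.5102


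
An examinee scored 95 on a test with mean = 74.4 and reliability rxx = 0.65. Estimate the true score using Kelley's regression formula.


T_est = rxx * X + (1 - rxx) * mean
T_est = 0.65 * 95 + 0.35 * 74.4
T_est = 61.75 + 26.04
T_est = 87.79

87.79


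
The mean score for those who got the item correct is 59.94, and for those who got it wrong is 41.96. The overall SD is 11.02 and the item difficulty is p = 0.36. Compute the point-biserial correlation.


q = 1 - p = 0.64
rpb = ((M1 - M0) / SD) * sqrt(p * q)
rpb = ((59.94 - 41.96) / 11.02) * sqrt(0.36 * 0.64)
rpb = 0.7832

0.7832


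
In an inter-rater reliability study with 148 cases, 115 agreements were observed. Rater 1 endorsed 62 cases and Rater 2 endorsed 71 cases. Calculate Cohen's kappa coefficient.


P_o = 115/148 = 0.777027
P_e = (62*71 + 86*77) / 21904 = 0.503287
kappa = (P_o - P_e) / (1 - P_e)
kappa = (0.777027 - 0.503287) / (1 - 0.503287)
kappa = 0.5511

0.5511


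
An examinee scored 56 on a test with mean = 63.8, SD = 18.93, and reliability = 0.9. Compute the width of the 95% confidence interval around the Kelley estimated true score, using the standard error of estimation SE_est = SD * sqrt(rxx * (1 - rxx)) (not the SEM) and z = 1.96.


True score estimate = 0.9*56 + 0.1*63.8 = 56.78
SE_est = SD * sqrt(rxx * (1 - rxx)) = 18.93 * sqrt(0.9 * 0.1) = 18.93 * sqrt(0.09) = 5.679
CI = T_est +/- z * SE_est, so width = 2 * z * SE_est = 2 * 1.96 * 5.679
Width = 22.2617

22.2617


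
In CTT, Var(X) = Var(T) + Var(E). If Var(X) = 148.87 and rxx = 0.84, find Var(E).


var_true = rxx * var_obs = 0.84 * 148.87 = 125.0508
var_error = var_obs - var_true
var_error = 148.87 - 125.0508
var_error = 23.8192

23.8192


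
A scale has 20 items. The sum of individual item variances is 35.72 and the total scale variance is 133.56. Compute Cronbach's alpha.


alpha = (k/(k-1)) * (1 - sum(si^2)/s_total^2)
= (20/19) * (1 - 35.72/133.56)
alpha = 0.7711

0.7711


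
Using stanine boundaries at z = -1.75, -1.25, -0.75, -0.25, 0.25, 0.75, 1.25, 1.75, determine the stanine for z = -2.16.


Stanine boundaries: [-1.75, -1.25, -0.75, -0.25, 0.25, 0.75, 1.25, 1.75]
z = -2.16
Check each boundary:
  z < -1.75
  z < -1.25
  z < -0.75
  z < -0.25
  z < 0.25
  z < 0.75
  z < 1.25
  z < 1.75
Highest qualifying boundary gives stanine = 1

1


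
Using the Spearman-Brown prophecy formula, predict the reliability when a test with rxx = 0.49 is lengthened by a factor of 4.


r_new = (n * rxx) / (1 + (n-1) * rxx)
r_new = (4 * 0.49) / (1 + 3 * 0.49)
r_new = 1.96 / 2.47
r_new = 0.7935

0.7935


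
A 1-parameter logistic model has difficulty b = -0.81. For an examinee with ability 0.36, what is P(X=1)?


theta - b = 0.36 - -0.81 = 1.17
exp(-(theta - b)) = exp(-1.17) = 0.3104
P = 1 / (1 + 0.3104)
P = 0.7631

0.7631


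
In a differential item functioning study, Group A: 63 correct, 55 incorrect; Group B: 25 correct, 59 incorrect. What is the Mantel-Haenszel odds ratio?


Odds_A = 63/55 = 1.1455
Odds_B = 25/59 = 0.4237
OR = Odds_A / Odds_B = 1.1455 / 0.4237
Exactly, OR = (63 * 59) / (55 * 25) = 3717 / 1375
OR = 2.7033

2.7033


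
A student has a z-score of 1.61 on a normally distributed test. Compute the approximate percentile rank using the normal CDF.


CDF(z) = 0.5 * (1 + erf(z/sqrt(2)))
erf(1.1384) = 0.8926
CDF = 0.9463
Percentile rank = 0.9463 * 100 = 94.63

94.63


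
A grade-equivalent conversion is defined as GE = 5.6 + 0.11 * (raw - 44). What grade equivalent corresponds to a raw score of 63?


raw - median = 63 - 44 = 19
slope * diff = 0.11 * 19 = 2.09
GE = 5.6 + 2.09
GE = 7.69

7.69


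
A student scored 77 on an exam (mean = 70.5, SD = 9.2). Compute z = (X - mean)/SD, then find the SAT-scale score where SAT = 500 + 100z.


z = (X - mean) / SD = (77 - 70.5) / 9.2
z = 6.5 / 9.2
z = 0.7065
SAT-scale = SAT = 500 + 100z
Carry z at full precision (z = 6.5 / 9.2) into the conversion:
SAT-scale = 500 + 100 * (6.5 / 9.2) = 500 + 650 / 9.2
SAT-scale = 500 + 70.6522
SAT-scale = 570.6522

570.6522


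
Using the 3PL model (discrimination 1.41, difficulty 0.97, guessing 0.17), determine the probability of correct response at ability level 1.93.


logit = 1.41*(1.93 - 0.97) = 1.3536
P* = 1/(1 + exp(-1.3536)) = 0.7947
P = 0.17 + (1 - 0.17) * 0.7947
P = 0.8296

0.8296


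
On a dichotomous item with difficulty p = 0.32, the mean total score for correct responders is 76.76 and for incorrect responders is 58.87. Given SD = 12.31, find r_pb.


q = 1 - p = 0.68
rpb = ((M1 - M0) / SD) * sqrt(p * q)
rpb = ((76.76 - 58.87) / 12.31) * sqrt(0.32 * 0.68)
rpb = 0.6779

0.6779


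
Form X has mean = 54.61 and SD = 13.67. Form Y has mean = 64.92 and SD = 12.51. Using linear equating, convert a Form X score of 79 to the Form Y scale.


slope = SD_Y / SD_X = 12.51 / 13.67 ~ 0.9151
intercept = mean_Y - slope * mean_X = 64.92 - (12.51 / 13.67) * 54.61 ~ 14.9441
Y = slope * X + intercept. To avoid rounding drift from the rounded slope/intercept, evaluate the equivalent form Y = mean_Y + SD_Y * (X - mean_X) / SD_X at full precision:
Y = 64.92 + 12.51 * (79 - 54.61) / 13.67
Y = 64.92 + 12.51 * 24.39 / 13.67
Y = 64.92 + 305.1189 / 13.67
Y = 64.92 + 22.3203
Y = 87.2403

87.2403


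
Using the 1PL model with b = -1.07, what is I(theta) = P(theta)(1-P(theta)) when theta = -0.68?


P = 1/(1+exp(-(-0.68--1.07))) = 0.5963
I = P*(1-P) = 0.5963 * 0.4037
I = 0.2407

0.2407


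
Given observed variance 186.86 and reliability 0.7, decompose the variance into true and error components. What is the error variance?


var_true = rxx * var_obs = 0.7 * 186.86 = 130.802
var_error = var_obs - var_true
var_error = 186.86 - 130.802
var_error = 56.058

56.058


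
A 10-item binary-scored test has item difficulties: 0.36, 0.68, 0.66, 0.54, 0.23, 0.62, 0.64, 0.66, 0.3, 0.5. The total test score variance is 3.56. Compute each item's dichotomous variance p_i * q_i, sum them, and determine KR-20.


For each item, compute p_i * q_i:
  Item 1: 0.36 * 0.64 = 0.2304
  Item 2: 0.68 * 0.32 = 0.2176
  Item 3: 0.66 * 0.34 = 0.2244
  Item 4: 0.54 * 0.46 = 0.2484
  Item 5: 0.23 * 0.77 = 0.1771
  Item 6: 0.62 * 0.38 = 0.2356
  Item 7: 0.64 * 0.36 = 0.2304
  Item 8: 0.66 * 0.34 = 0.2244
  Item 9: 0.3 * 0.7 = 0.21
  Item 10: 0.5 * 0.5 = 0.25
Sum(p_i * q_i) = 0.2304 + 0.2176 + 0.2244 + 0.2484 + 0.1771 + 0.2356 + 0.2304 + 0.2244 + 0.21 + 0.25 = 2.2483
KR-20 = (k/(k-1)) * (1 - Sum(p_i*q_i) / Var_total)
= (10/9) * (1 - 2.2483/3.56)
= 1.1111 * 0.3685
KR-20 = 0.4094

0.4094


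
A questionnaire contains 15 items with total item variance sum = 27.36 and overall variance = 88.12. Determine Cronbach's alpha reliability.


alpha = (k/(k-1)) * (1 - sum(si^2)/s_total^2)
= (15/14) * (1 - 27.36/88.12)
alpha = 0.7388

0.7388


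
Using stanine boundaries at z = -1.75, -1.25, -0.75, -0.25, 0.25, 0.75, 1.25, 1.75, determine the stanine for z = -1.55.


Stanine boundaries: [-1.75, -1.25, -0.75, -0.25, 0.25, 0.75, 1.25, 1.75]
z = -1.55
Check each boundary:
  z >= -1.75 -> could be stanine 2
  z < -1.25
  z < -0.75
  z < -0.25
  z < 0.25
  z < 0.75
  z < 1.25
  z < 1.75
Highest qualifying boundary gives stanine = 2

2


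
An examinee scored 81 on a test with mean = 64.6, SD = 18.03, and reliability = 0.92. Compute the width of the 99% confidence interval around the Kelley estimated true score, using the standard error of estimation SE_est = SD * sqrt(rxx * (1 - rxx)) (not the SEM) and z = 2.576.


True score estimate = 0.92*81 + 0.08*64.6 = 79.688
SE_est = SD * sqrt(rxx * (1 - rxx)) = 18.03 * sqrt(0.92 * 0.08) = 18.03 * sqrt(0.0736) = 4.891416
CI = T_est +/- z * SE_est, so width = 2 * z * SE_est = 2 * 2.576 * 4.891416
Width = 25.2006

25.2006


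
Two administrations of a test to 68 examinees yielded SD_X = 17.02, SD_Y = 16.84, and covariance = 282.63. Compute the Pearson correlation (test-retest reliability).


r = cov(X,Y) / (SD_X * SD_Y)
r = 282.63 / (17.02 * 16.84)
r = 282.63 / 286.6168
r = 0.9861

0.9861


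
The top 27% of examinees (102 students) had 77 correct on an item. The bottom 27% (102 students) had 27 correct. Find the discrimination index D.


p_upper = 77/102 = 0.7549
p_lower = 27/102 = 0.2647
D = 0.7549 - 0.2647 = 0.4902

0.4902


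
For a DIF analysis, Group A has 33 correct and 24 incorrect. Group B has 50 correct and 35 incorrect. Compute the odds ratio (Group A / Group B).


Odds_A = 33/24 = 1.375
Odds_B = 50/35 = 1.4286
OR = Odds_A / Odds_B = 1.375 / 1.4286
Exactly, OR = (33 * 35) / (24 * 50) = 1155 / 1200
OR = 0.9625

0.9625


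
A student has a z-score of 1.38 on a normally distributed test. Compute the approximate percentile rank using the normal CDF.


CDF(z) = 0.5 * (1 + erf(z/sqrt(2)))
erf(0.9758) = 0.8324
CDF = 0.9162
Percentile rank = 0.9162 * 100 = 91.62

91.62


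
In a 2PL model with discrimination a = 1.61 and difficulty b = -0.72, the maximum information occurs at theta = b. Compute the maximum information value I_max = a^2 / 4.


For 2PL, max info at theta = b = -0.72
I_max = a^2 / 4 = 1.61^2 / 4
= 2.5921 / 4
I_max = 0.648

0.648


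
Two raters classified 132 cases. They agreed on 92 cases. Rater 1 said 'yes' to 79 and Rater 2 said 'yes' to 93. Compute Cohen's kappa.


P_o = 92/132 = 0.69697
P_e = (79*93 + 53*39) / 17424 = 0.540289
kappa = (P_o - P_e) / (1 - P_e)
kappa = (0.69697 - 0.540289) / (1 - 0.540289)
kappa = 0.3408

0.3408


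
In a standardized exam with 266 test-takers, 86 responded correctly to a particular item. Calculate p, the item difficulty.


Item difficulty p = number correct / total examinees
p = 86 / 266
p = 0.3233

0.3233


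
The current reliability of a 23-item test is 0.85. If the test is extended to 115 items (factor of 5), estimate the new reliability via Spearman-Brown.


r_new = (n * rxx) / (1 + (n-1) * rxx)
r_new = (5 * 0.85) / (1 + 4 * 0.85)
r_new = 4.25 / 4.4
r_new = 0.9659

0.9659


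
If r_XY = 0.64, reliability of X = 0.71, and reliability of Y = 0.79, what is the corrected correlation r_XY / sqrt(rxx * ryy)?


r_corrected = rxy / sqrt(rxx * ryy)
= 0.64 / sqrt(0.71 * 0.79)
= 0.64 / sqrt(0.5609)
= 0.64 / 0.748933
r_corrected = 0.8545

0.8545


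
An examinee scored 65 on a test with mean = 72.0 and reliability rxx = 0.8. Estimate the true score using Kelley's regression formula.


T_est = rxx * X + (1 - rxx) * mean
T_est = 0.8 * 65 + 0.2 * 72.0
T_est = 52.0 + 14.4
T_est = 66.4

66.4


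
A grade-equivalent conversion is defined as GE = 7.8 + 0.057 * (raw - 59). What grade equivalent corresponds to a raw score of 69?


raw - median = 69 - 59 = 10
slope * diff = 0.057 * 10 = 0.57
GE = 7.8 + 0.57
GE = 8.37

8.37


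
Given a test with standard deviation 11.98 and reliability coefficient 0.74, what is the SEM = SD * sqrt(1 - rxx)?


SEM = SD * sqrt(1 - rxx)
SEM = 11.98 * sqrt(1 - 0.74)
SEM = 11.98 * sqrt(0.26) = 11.98 * 0.509902
SEM = 6.1086

6.1086


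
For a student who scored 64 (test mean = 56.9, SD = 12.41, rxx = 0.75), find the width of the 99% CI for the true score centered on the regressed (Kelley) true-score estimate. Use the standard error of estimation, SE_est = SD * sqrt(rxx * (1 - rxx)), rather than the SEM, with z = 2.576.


True score estimate = 0.75*64 + 0.25*56.9 = 62.225
SE_est = SD * sqrt(rxx * (1 - rxx)) = 12.41 * sqrt(0.75 * 0.25) = 12.41 * sqrt(0.1875) = 5.373688
CI = T_est +/- z * SE_est, so width = 2 * z * SE_est = 2 * 2.576 * 5.373688
Width = 27.6852

27.6852


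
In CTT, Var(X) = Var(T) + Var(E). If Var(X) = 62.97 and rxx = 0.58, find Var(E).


var_true = rxx * var_obs = 0.58 * 62.97 = 36.5226
var_error = var_obs - var_true
var_error = 62.97 - 36.5226
var_error = 26.4474

26.4474


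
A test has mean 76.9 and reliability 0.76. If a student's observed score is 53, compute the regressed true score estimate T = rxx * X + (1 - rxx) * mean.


T_est = rxx * X + (1 - rxx) * mean
T_est = 0.76 * 53 + 0.24 * 76.9
T_est = 40.28 + 18.456
T_est = 58.736

58.736


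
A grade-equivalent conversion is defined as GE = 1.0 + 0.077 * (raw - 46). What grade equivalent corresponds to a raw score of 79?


raw - median = 79 - 46 = 33
slope * diff = 0.077 * 33 = 2.541
GE = 1.0 + 2.541
GE = 3.541

3.541


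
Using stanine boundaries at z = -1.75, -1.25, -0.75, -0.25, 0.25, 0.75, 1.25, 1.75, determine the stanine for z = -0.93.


Stanine boundaries: [-1.75, -1.25, -0.75, -0.25, 0.25, 0.75, 1.25, 1.75]
z = -0.93
Check each boundary:
  z >= -1.75 -> could be stanine 2
  z >= -1.25 -> could be stanine 3
  z < -0.75
  z < -0.25
  z < 0.25
  z < 0.75
  z < 1.25
  z < 1.75
Highest qualifying boundary gives stanine = 3

3


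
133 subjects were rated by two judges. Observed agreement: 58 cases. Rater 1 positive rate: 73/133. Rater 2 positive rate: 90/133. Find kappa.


P_o = 58/133 = 0.43609
P_e = (73*90 + 60*43) / 17689 = 0.517271
kappa = (P_o - P_e) / (1 - P_e)
kappa = (0.43609 - 0.517271) / (1 - 0.517271)
kappa = -0.1682

-0.1682


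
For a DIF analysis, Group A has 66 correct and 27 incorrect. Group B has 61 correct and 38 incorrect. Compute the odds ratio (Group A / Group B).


Odds_A = 66/27 = 2.4444
Odds_B = 61/38 = 1.6053
OR = Odds_A / Odds_B = 2.4444 / 1.6053
Exactly, OR = (66 * 38) / (27 * 61) = 2508 / 1647
OR = 1.5228

1.5228


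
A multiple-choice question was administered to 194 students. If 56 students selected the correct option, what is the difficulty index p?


Item difficulty p = number correct / total examinees
p = 56 / 194
p = 0.2887

0.2887


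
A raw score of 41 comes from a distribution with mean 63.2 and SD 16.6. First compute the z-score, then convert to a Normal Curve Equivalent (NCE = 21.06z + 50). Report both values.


z = (X - mean) / SD = (41 - 63.2) / 16.6
z = -22.2 / 16.6
z = -1.3373
NCE = NCE = 21.06z + 50
Carry z at full precision (z = -22.2 / 16.6) into the conversion:
NCE = 21.06 * (-22.2 / 16.6) + 50 = -467.532 / 16.6 + 50
NCE = -28.1646 + 50
NCE = 21.8354

21.8354


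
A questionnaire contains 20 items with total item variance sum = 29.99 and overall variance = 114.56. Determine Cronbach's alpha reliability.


alpha = (k/(k-1)) * (1 - sum(si^2)/s_total^2)
= (20/19) * (1 - 29.99/114.56)
alpha = 0.7771

0.7771


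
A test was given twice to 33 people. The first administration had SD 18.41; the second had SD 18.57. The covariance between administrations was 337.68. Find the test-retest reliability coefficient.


r = cov(X,Y) / (SD_X * SD_Y)
r = 337.68 / (18.41 * 18.57)
r = 337.68 / 341.8737
r = 0.9877

0.9877


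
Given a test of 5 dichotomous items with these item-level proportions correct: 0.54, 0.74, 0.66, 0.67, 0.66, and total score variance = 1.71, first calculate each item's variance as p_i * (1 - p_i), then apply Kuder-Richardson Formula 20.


For each item, compute p_i * q_i:
  Item 1: 0.54 * 0.46 = 0.2484
  Item 2: 0.74 * 0.26 = 0.1924
  Item 3: 0.66 * 0.34 = 0.2244
  Item 4: 0.67 * 0.33 = 0.2211
  Item 5: 0.66 * 0.34 = 0.2244
Sum(p_i * q_i) = 0.2484 + 0.1924 + 0.2244 + 0.2211 + 0.2244 = 1.1107
KR-20 = (k/(k-1)) * (1 - Sum(p_i*q_i) / Var_total)
= (5/4) * (1 - 1.1107/1.71)
= 1.25 * 0.3505
KR-20 = 0.4381

0.4381


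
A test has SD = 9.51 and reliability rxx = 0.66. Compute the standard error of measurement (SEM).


SEM = SD * sqrt(1 - rxx)
SEM = 9.51 * sqrt(1 - 0.66)
SEM = 9.51 * sqrt(0.34) = 9.51 * 0.583095
SEM = 5.5452

5.5452


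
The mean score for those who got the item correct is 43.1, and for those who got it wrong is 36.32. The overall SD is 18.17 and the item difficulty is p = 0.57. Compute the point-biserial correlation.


q = 1 - p = 0.43
rpb = ((M1 - M0) / SD) * sqrt(p * q)
rpb = ((43.1 - 36.32) / 18.17) * sqrt(0.57 * 0.43)
rpb = 0.1847

0.1847


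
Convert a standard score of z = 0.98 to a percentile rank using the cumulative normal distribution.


CDF(z) = 0.5 * (1 + erf(z/sqrt(2)))
erf(0.693) = 0.6729
CDF = 0.8365
Percentile rank = 0.8365 * 100 = 83.65

83.65


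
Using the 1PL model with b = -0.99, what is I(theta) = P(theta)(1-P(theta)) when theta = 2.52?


P = 1/(1+exp(-(2.52--0.99))) = 0.971
I = P*(1-P) = 0.971 * 0.029
I = 0.0282

0.0282


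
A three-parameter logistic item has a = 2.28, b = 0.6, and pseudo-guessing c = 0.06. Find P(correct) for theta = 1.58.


logit = 2.28*(1.58 - 0.6) = 2.2344
P* = 1/(1 + exp(-2.2344)) = 0.9033
P = 0.06 + (1 - 0.06) * 0.9033
P = 0.9091

0.9091


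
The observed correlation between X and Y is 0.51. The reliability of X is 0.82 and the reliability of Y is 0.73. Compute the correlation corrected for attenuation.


r_corrected = rxy / sqrt(rxx * ryy)
= 0.51 / sqrt(0.82 * 0.73)
= 0.51 / sqrt(0.5986)
= 0.51 / 0.773692
r_corrected = 0.6592

0.6592


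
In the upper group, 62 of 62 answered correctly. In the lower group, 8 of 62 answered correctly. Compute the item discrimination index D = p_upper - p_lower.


p_upper = 62/62 = 1.0
p_lower = 8/62 = 0.129
D = 1.0 - 0.129 = 0.871

0.871


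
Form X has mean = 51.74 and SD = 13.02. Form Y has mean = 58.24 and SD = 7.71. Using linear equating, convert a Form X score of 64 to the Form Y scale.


slope = SD_Y / SD_X = 7.71 / 13.02 ~ 0.5922
intercept = mean_Y - slope * mean_X = 58.24 - (7.71 / 13.02) * 51.74 ~ 27.6013
Y = slope * X + intercept. To avoid rounding drift from the rounded slope/intercept, evaluate the equivalent form Y = mean_Y + SD_Y * (X - mean_X) / SD_X at full precision:
Y = 58.24 + 7.71 * (64 - 51.74) / 13.02
Y = 58.24 + 7.71 * 12.26 / 13.02
Y = 58.24 + 94.5246 / 13.02
Y = 58.24 + 7.26
Y = 65.5

65.5


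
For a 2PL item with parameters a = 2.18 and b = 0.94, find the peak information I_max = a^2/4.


For 2PL, max info at theta = b = 0.94
I_max = a^2 / 4 = 2.18^2 / 4
= 4.7524 / 4
I_max = 1.1881

1.1881


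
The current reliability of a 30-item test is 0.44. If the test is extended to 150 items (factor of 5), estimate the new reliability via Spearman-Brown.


r_new = (n * rxx) / (1 + (n-1) * rxx)
r_new = (5 * 0.44) / (1 + 4 * 0.44)
r_new = 2.2 / 2.76
r_new = 0.7971

0.7971


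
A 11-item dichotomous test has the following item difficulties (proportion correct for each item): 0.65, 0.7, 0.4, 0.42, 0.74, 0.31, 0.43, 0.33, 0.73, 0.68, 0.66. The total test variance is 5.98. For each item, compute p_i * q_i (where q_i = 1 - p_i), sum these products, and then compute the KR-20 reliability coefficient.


For each item, compute p_i * q_i:
  Item 1: 0.65 * 0.35 = 0.2275
  Item 2: 0.7 * 0.3 = 0.21
  Item 3: 0.4 * 0.6 = 0.24
  Item 4: 0.42 * 0.58 = 0.2436
  Item 5: 0.74 * 0.26 = 0.1924
  Item 6: 0.31 * 0.69 = 0.2139
  Item 7: 0.43 * 0.57 = 0.2451
  Item 8: 0.33 * 0.67 = 0.2211
  Item 9: 0.73 * 0.27 = 0.1971
  Item 10: 0.68 * 0.32 = 0.2176
  Item 11: 0.66 * 0.34 = 0.2244
Sum(p_i * q_i) = 0.2275 + 0.21 + 0.24 + 0.2436 + 0.1924 + 0.2139 + 0.2451 + 0.2211 + 0.1971 + 0.2176 + 0.2244 = 2.4327
KR-20 = (k/(k-1)) * (1 - Sum(p_i*q_i) / Var_total)
= (11/10) * (1 - 2.4327/5.98)
= 1.1 * 0.5932
KR-20 = 0.6525

0.6525


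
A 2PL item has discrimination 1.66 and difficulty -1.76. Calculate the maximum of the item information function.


For 2PL, max info at theta = b = -1.76
I_max = a^2 / 4 = 1.66^2 / 4
= 2.7556 / 4
I_max = 0.6889

0.6889


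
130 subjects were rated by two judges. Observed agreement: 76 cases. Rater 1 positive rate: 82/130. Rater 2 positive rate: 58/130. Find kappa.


P_o = 76/130 = 0.584615
P_e = (82*58 + 48*72) / 16900 = 0.485917
kappa = (P_o - P_e) / (1 - P_e)
kappa = (0.584615 - 0.485917) / (1 - 0.485917)
kappa = 0.192

0.192


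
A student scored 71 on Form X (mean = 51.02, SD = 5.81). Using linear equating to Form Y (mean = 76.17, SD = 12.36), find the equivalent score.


slope = SD_Y / SD_X = 12.36 / 5.81 ~ 2.1274
intercept = mean_Y - slope * mean_X = 76.17 - (12.36 / 5.81) * 51.02 ~ -32.3682
Y = slope * X + intercept. To avoid rounding drift from the rounded slope/intercept, evaluate the equivalent form Y = mean_Y + SD_Y * (X - mean_X) / SD_X at full precision:
Y = 76.17 + 12.36 * (71 - 51.02) / 5.81
Y = 76.17 + 12.36 * 19.98 / 5.81
Y = 76.17 + 246.9528 / 5.81
Y = 76.17 + 42.5048
Y = 118.6748

118.6748


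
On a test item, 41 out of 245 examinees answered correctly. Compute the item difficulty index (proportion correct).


Item difficulty p = number correct / total examinees
p = 41 / 245
p = 0.1673

0.1673


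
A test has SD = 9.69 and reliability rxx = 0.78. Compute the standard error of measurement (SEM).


SEM = SD * sqrt(1 - rxx)
SEM = 9.69 * sqrt(1 - 0.78)
SEM = 9.69 * sqrt(0.22) = 9.69 * 0.469042
SEM = 4.545

4.545


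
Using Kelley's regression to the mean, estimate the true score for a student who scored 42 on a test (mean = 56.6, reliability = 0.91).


T_est = rxx * X + (1 - rxx) * mean
T_est = 0.91 * 42 + 0.09 * 56.6
T_est = 38.22 + 5.094
T_est = 43.314

43.314


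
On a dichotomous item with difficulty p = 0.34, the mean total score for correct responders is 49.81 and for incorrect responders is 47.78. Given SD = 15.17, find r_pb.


q = 1 - p = 0.66
rpb = ((M1 - M0) / SD) * sqrt(p * q)
rpb = ((49.81 - 47.78) / 15.17) * sqrt(0.34 * 0.66)
rpb = 0.0634

0.0634


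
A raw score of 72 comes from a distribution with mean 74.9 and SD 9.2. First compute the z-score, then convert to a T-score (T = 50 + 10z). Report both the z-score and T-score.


z = (X - mean) / SD = (72 - 74.9) / 9.2
z = -2.9 / 9.2
z = -0.3152
T-score = T = 50 + 10z
Carry z at full precision (z = -2.9 / 9.2) into the conversion:
T-score = 50 + 10 * (-2.9 / 9.2) = 50 + -29 / 9.2
T-score = 50 + -3.1522
T-score = 46.8478

46.8478


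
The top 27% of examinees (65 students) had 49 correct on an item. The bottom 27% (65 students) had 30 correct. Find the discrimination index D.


p_upper = 49/65 = 0.7538
p_lower = 30/65 = 0.4615
D = 0.7538 - 0.4615 = 0.2923

0.2923


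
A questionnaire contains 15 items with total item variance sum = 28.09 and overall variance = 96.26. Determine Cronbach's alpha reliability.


alpha = (k/(k-1)) * (1 - sum(si^2)/s_total^2)
= (15/14) * (1 - 28.09/96.26)
alpha = 0.7588

0.7588


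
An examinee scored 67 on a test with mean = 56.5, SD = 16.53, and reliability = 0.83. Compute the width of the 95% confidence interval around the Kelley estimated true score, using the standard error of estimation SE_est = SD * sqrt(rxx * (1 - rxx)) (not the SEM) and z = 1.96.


True score estimate = 0.83*67 + 0.17*56.5 = 65.215
SE_est = SD * sqrt(rxx * (1 - rxx)) = 16.53 * sqrt(0.83 * 0.17) = 16.53 * sqrt(0.1411) = 6.20921
CI = T_est +/- z * SE_est, so width = 2 * z * SE_est = 2 * 1.96 * 6.20921
Width = 24.3401

24.3401
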